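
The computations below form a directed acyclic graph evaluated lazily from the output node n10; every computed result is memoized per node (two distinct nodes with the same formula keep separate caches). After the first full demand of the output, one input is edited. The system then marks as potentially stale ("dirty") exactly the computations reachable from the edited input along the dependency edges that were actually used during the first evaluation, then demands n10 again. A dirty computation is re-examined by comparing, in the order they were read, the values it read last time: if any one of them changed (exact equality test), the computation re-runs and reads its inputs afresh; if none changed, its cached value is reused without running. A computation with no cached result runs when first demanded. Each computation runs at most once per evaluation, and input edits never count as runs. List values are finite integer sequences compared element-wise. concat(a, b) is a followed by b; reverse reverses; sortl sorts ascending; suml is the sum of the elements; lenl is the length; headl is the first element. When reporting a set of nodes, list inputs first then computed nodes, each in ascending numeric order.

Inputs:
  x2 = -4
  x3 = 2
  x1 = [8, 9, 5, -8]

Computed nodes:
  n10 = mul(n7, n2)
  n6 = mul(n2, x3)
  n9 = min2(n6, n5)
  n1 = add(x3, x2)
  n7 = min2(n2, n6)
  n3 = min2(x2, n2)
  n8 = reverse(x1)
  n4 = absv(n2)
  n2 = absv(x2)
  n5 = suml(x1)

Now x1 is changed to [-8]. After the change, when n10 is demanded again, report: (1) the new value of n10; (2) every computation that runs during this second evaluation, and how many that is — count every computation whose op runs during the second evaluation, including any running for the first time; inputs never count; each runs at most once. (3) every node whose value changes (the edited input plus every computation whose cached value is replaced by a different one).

First demand of the output computes:
  n2 = absv(-4) = 4
  n6 = mul(4, 2) = 8
  n7 = min2(4, 8) = 4
  n10 = mul(4, 4) = 16

After the edit, cleaning proceeds:
  x1 only reaches undemanded nodes; the second demand re-runs nothing.

Note the shortcut — x1 feeds only undemanded nodes, so no recomputation happens.

Demanding n10 again yields 16.
0 computations run: none.
The nodes whose values change: x1.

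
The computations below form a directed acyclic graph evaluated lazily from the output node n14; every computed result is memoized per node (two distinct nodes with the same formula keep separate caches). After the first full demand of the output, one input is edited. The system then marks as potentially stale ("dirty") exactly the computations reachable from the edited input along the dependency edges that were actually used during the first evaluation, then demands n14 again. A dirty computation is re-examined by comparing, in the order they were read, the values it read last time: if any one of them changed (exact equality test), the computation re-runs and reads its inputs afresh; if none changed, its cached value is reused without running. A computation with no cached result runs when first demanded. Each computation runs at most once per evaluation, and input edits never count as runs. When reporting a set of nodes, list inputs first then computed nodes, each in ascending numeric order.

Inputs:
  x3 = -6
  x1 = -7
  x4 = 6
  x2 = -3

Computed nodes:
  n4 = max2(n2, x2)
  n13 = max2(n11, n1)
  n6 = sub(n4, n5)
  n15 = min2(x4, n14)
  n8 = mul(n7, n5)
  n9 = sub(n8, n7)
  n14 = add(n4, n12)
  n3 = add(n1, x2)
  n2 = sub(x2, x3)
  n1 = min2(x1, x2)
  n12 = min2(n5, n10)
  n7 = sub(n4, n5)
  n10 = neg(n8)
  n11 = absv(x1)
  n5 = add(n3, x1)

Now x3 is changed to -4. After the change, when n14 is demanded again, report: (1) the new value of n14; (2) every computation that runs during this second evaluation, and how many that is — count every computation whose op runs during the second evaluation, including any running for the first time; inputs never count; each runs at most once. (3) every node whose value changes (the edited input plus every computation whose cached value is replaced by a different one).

First demand of the output computes:
  n1 = min2(-7, -3) = -7
  n2 = sub(-3, -6) = 3
  n3 = add(-7, -3) = -10
  n4 = max2(3, -3) = 3
  n5 = add(-10, -7) = -17
  n7 = sub(3, -17) = 20
  n8 = mul(20, -17) = -340
  n10 = neg(-340) = 340
  n12 = min2(-17, 340) = -17
  n14 = add(3, -17) = -14

After the edit, cleaning proceeds:
  n2: a read changed (x3 -6->-4) — executes, giving 1.
  n4: a read changed (n2 3->1) — executes, giving 1.
  n7: a read changed (n4 3->1) — executes, giving 18.
  n8: a read changed (n7 20->18) — executes, giving -306.
  n10: a read changed (n8 -340->-306) — executes, giving 306.
  n12: a read changed (n10 340->306) — executes, giving -17 — identical to its old value.
  n14: a read changed (n4 3->1) — executes, giving -16.

Demanding n14 again yields -16.
7 computations run: n2, n4, n7, n8, n10, n12, n14.
The nodes whose values change: x3, n2, n4, n7, n8, n10, n14.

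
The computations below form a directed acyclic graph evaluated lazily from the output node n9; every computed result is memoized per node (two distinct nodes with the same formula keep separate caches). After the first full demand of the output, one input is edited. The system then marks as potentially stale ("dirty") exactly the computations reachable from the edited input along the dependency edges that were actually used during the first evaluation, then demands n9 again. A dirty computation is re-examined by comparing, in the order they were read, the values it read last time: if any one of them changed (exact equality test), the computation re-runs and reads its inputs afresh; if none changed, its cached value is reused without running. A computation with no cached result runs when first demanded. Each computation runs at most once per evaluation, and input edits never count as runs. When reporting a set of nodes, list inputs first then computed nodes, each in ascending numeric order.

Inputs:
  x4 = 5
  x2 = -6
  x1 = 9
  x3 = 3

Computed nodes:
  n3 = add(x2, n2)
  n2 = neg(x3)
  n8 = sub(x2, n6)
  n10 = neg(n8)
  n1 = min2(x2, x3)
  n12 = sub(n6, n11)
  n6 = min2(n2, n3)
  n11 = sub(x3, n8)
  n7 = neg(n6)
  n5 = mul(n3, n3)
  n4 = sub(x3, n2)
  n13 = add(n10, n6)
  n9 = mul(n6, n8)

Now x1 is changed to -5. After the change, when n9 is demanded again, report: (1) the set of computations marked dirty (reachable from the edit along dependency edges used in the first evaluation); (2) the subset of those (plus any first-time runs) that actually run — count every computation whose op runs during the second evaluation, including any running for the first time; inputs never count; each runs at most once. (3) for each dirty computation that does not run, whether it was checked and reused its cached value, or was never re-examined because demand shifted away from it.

First demand of the output computes:
  n2 = neg(3) = -3
  n3 = add(-6, -3) = -9
  n6 = min2(-3, -9) = -9
  n8 = sub(-6, -9) = 3
  n9 = mul(-9, 3) = -27

After the edit, cleaning proceeds:
  no node depends on x1 at all; the second demand re-runs nothing.

Note the shortcut — nothing in the graph depends on x1 at all, so no recomputation happens.

The edit dirties: none.
0 computations run: none.
No dirty computation escaped a run.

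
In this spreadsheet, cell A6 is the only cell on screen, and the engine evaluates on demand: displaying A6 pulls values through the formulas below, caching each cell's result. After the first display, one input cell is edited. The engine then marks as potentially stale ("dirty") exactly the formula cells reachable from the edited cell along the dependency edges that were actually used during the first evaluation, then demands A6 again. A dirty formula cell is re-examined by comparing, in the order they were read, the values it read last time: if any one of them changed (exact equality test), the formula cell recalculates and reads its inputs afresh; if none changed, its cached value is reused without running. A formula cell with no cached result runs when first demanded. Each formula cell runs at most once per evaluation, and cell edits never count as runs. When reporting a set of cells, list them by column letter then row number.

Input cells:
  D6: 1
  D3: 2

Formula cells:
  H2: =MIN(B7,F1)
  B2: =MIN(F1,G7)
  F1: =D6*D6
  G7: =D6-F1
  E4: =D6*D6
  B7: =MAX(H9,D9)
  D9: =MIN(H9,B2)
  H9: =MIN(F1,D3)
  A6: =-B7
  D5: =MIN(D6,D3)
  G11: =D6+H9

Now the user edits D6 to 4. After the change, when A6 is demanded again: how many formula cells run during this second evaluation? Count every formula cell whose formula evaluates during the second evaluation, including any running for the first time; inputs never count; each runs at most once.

Run set: A6, B2, B7, D9, F1, G7, H9 (7 run).

Initial pass — values computed on the first demand:
  F1 = 1 * 1 = 1
  G7 = 1 - 1 = 0
  B2 = MIN(1, 0) = 0
  H9 = MIN(1, 2) = 1
  D9 = MIN(1, 0) = 0
  B7 = MAX(1, 0) = 1
  A6 = -(1) = -1

Second demand — change propagation:
  F1: re-runs because D6 1->4; D6 1->4; new result 16.
  G7: re-runs because D6 1->4; F1 1->16; new result -12.
  B2: re-runs because F1 1->16; G7 0->-12; new result -12.
  H9: re-runs because F1 1->16; new result 2.
  D9: re-runs because H9 1->2; B2 0->-12; new result -12.
  B7: re-runs because H9 1->2; D9 0->-12; new result 2.
  A6: re-runs because B7 1->2; new result -2.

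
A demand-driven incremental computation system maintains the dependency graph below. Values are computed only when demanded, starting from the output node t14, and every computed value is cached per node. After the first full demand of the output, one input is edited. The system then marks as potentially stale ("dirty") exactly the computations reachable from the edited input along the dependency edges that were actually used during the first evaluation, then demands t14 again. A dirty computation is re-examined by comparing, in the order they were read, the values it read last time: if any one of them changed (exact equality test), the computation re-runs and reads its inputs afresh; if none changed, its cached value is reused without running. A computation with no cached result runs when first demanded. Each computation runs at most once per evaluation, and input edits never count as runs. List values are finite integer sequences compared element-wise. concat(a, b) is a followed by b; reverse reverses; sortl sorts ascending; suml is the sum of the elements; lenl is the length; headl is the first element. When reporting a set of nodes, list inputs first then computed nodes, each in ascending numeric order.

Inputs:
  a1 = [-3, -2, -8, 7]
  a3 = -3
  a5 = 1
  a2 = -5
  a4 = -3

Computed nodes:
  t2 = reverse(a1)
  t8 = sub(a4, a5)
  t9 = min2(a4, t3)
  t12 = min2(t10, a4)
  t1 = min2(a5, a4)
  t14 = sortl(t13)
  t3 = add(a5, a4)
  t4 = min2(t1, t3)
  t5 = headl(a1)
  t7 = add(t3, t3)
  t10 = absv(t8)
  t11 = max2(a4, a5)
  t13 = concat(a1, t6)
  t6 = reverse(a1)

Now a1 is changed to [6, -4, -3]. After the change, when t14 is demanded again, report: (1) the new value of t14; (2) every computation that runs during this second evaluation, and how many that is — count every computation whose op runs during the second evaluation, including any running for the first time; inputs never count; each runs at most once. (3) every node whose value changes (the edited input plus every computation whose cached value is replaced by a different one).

New value of t14: [-4, -4, -3, -3, 6, 6].
Computations that run: t6, t13, t14 — 3 in total.
Values that change: a1, t6, t13, t14.

First evaluation (everything demanded from the output):
  t6 = reverse([-3, -2, -8, 7]) = [7, -8, -2, -3]
  t13 = concat([-3, -2, -8, 7], [7, -8, -2, -3]) = [-3, -2, -8, 7, 7, -8, -2, -3]
  t14 = sortl([-3, -2, -8, 7, 7, -8, -2, -3]) = [-8, -8, -3, -3, -2, -2, 7, 7]

Propagation after the edit:
  t6: runs — a1 [-3, -2, -8, 7]->[6, -4, -3]; result [-3, -4, 6].
  t13: runs — a1 [-3, -2, -8, 7]->[6, -4, -3]; t6 [7, -8, -2, -3]->[-3, -4, 6]; result [6, -4, -3, -3, -4, 6].
  t14: runs — t13 [-3, -2, -8, 7, 7, -8, -2, -3]->[6, -4, -3, -3, -4, 6]; result [-4, -4, -3, -3, 6, 6].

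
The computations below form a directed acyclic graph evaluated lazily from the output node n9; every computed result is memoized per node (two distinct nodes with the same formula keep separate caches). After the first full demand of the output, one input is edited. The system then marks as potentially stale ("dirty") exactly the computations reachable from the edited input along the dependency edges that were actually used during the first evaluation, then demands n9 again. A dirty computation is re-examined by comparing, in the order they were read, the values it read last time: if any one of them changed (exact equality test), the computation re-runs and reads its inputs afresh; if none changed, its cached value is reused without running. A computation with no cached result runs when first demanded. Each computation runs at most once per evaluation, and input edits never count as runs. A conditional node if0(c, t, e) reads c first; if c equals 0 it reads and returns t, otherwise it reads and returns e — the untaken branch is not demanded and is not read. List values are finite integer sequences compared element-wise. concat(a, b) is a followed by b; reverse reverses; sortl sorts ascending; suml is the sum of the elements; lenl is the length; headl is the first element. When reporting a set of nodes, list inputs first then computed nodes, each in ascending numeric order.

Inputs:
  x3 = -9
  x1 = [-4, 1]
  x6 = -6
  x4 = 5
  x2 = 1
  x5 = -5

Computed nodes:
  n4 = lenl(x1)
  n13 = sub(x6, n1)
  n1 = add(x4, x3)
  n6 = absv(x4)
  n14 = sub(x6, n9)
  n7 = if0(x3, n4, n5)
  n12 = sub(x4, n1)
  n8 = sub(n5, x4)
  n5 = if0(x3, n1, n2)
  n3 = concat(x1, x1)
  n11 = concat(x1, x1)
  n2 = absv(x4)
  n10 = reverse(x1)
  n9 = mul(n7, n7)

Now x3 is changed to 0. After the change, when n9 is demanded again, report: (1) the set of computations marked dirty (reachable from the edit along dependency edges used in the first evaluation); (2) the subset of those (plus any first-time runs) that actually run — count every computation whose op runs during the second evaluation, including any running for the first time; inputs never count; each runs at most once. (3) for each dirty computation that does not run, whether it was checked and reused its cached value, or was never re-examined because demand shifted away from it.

The edit dirties: n5, n7, n9.
3 computations run: n4, n7, n9.
Unvisited dirty nodes (no longer demanded): n5.
Note the branch switch — demand abandons n5, which is never re-examined.

First demand of the output computes:
  n2 = absv(5) = 5
  n5 = if0(x3=-9 -> else branch n2) = 5
  n7 = if0(x3=-9 -> else branch n5) = 5
  n9 = mul(5, 5) = 25

After the edit, cleaning proceeds:
  n4: had never run; runs now, result 2.
  n5: stays stale; no demand reaches it after the flip.
  n7: a read changed (x3 -9->0) — executes, giving 2.
  n9: a read changed (n7 5->2; n7 5->2) — executes, giving 4.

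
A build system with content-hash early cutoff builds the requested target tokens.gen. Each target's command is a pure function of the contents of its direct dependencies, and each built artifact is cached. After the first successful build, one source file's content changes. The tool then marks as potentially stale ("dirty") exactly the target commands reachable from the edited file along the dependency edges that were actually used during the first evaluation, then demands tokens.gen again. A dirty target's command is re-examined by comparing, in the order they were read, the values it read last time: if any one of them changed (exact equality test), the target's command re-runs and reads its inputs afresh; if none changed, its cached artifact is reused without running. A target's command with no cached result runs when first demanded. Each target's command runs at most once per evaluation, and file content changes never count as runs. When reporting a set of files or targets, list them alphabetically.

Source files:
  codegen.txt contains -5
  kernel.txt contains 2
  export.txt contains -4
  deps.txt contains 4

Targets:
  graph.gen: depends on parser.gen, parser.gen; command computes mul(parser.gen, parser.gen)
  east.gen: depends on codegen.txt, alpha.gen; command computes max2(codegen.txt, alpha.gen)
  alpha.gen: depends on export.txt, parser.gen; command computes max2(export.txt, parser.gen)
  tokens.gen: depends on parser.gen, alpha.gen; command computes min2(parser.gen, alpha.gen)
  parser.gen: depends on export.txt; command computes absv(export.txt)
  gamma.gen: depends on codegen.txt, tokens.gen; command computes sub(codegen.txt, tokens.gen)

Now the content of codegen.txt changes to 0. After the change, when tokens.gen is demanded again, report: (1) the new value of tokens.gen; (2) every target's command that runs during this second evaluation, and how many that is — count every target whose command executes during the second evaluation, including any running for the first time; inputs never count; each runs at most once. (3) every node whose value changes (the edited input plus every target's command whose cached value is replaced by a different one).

First evaluation (everything demanded from the output):
  parser.gen = absv(-4) = 4
  alpha.gen = max2(-4, 4) = 4
  tokens.gen = min2(4, 4) = 4

Propagation after the edit:
  codegen.txt feeds no computation that the output demands — nothing is marked dirty and nothing runs.

Key observation: codegen.txt is never demanded by the output, so the edit triggers no recomputation at all.

New value of tokens.gen: 4.
Target commands that run: none — 0 in total.
Values that change: codegen.txt.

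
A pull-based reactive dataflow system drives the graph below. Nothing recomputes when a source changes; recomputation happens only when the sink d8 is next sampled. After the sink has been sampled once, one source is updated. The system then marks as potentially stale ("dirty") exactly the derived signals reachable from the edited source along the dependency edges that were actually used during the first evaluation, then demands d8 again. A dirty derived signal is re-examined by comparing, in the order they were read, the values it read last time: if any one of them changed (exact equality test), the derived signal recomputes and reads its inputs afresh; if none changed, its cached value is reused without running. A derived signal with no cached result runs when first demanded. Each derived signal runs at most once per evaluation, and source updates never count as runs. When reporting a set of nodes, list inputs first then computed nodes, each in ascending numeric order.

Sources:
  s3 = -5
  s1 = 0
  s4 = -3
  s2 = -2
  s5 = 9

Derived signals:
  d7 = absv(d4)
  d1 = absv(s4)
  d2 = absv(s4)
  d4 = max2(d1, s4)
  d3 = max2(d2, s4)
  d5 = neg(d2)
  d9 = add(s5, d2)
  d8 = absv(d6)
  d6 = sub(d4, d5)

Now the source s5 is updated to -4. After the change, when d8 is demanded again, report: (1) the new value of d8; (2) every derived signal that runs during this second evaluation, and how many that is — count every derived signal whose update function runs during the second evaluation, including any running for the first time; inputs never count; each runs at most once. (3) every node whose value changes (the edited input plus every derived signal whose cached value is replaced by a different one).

First evaluation (everything demanded from the output):
  d1 = absv(-3) = 3
  d2 = absv(-3) = 3
  d4 = max2(3, -3) = 3
  d5 = neg(3) = -3
  d6 = sub(3, -3) = 6
  d8 = absv(6) = 6

Propagation after the edit:
  s5 feeds no computation that the output demands — nothing is marked dirty and nothing runs.

Key observation: s5 is never demanded by the output, so the edit triggers no recomputation at all.

New value of d8: 6.
Derived signals that run: none — 0 in total.
Values that change: s5.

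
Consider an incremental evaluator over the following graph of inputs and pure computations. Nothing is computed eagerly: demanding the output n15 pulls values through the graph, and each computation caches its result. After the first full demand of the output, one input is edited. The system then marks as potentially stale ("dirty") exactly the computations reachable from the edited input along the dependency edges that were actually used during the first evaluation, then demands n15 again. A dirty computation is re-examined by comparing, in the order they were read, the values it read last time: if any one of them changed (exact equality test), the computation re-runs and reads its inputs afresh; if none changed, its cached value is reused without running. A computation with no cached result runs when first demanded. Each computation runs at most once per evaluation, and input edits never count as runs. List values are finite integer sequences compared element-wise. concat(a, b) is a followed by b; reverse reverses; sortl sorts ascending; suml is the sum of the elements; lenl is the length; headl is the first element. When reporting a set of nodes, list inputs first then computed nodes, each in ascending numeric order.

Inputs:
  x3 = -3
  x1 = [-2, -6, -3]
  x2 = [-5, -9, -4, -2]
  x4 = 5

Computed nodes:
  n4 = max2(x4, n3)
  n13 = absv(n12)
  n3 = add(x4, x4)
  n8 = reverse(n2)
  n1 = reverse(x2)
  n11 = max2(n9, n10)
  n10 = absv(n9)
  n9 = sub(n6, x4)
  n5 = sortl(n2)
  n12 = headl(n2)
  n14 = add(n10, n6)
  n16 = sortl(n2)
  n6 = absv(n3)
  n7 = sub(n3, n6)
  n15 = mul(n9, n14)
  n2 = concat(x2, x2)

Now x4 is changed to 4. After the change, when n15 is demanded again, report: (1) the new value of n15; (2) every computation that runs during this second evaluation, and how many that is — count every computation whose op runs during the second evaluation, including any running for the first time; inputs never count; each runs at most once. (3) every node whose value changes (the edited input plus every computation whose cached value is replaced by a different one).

n15 now evaluates to 48.
Run set: n3, n6, n9, n10, n14, n15 (6 run).
Changed values: x4, n3, n6, n9, n10, n14, n15.

Initial pass — values computed on the first demand:
  n3 = add(5, 5) = 10
  n6 = absv(10) = 10
  n9 = sub(10, 5) = 5
  n10 = absv(5) = 5
  n14 = add(5, 10) = 15
  n15 = mul(5, 15) = 75

Second demand — change propagation:
  n3: re-runs because x4 5->4; x4 5->4; new result 8.
  n6: re-runs because n3 10->8; new result 8.
  n9: re-runs because n6 10->8; x4 5->4; new result 4.
  n10: re-runs because n9 5->4; new result 4.
  n14: re-runs because n10 5->4; n6 10->8; new result 12.
  n15: re-runs because n9 5->4; n14 15->12; new result 48.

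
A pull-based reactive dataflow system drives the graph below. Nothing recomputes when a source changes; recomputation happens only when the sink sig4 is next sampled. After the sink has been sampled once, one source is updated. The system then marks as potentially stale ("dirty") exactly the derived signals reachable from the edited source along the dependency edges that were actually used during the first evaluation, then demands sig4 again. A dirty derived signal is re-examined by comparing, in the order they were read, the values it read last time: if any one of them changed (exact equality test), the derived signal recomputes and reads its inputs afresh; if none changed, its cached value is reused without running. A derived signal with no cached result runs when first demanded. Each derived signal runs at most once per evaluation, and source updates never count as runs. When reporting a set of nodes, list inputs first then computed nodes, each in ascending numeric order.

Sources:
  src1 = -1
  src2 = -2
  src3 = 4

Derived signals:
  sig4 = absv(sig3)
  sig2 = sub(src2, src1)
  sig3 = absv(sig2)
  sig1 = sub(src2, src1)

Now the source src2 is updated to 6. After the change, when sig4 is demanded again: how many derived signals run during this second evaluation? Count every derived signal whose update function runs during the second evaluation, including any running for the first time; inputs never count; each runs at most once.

First evaluation (everything demanded from the output):
  sig2 = sub(-2, -1) = -1
  sig3 = absv(-1) = 1
  sig4 = absv(1) = 1

Propagation after the edit:
  sig2: runs — src2 -2->6; result 7.
  sig3: runs — sig2 -1->7; result 7.
  sig4: runs — sig3 1->7; result 7.

Derived signals that run: sig2, sig3, sig4 — 3 in total.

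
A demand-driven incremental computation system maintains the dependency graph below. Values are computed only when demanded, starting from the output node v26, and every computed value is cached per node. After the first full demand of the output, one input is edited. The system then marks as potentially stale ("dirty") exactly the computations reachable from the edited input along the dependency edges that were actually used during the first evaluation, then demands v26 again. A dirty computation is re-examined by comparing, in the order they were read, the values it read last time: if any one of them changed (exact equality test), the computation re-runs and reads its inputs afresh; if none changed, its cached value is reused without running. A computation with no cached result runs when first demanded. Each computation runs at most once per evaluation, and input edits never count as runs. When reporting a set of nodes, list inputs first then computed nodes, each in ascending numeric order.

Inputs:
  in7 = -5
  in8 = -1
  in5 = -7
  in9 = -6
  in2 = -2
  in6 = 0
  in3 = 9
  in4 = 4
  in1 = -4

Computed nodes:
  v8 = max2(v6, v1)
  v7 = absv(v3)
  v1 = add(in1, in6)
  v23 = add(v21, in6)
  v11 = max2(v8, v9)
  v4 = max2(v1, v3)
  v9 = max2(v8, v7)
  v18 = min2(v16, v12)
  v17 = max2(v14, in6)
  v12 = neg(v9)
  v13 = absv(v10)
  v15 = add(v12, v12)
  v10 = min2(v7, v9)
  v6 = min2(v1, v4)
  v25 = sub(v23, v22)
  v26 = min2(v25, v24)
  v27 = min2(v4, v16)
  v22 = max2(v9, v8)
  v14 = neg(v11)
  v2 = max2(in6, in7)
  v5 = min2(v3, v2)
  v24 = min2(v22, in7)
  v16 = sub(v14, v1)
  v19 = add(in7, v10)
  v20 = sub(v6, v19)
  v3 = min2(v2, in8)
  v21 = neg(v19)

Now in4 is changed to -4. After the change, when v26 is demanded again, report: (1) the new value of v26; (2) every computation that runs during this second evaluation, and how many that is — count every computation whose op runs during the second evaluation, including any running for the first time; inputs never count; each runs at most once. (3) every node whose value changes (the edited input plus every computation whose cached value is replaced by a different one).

First evaluation (everything demanded from the output):
  v1 = add(-4, 0) = -4
  v2 = max2(0, -5) = 0
  v3 = min2(0, -1) = -1
  v4 = max2(-4, -1) = -1
  v6 = min2(-4, -1) = -4
  v7 = absv(-1) = 1
  v8 = max2(-4, -4) = -4
  v9 = max2(-4, 1) = 1
  v10 = min2(1, 1) = 1
  v19 = add(-5, 1) = -4
  v21 = neg(-4) = 4
  v22 = max2(1, -4) = 1
  v23 = add(4, 0) = 4
  v24 = min2(1, -5) = -5
  v25 = sub(4, 1) = 3
  v26 = min2(3, -5) = -5

Propagation after the edit:
  in4 feeds no computation that the output demands — nothing is marked dirty and nothing runs.

Key observation: in4 is never demanded by the output, so the edit triggers no recomputation at all.

New value of v26: -5.
Computations that run: none — 0 in total.
Values that change: in4.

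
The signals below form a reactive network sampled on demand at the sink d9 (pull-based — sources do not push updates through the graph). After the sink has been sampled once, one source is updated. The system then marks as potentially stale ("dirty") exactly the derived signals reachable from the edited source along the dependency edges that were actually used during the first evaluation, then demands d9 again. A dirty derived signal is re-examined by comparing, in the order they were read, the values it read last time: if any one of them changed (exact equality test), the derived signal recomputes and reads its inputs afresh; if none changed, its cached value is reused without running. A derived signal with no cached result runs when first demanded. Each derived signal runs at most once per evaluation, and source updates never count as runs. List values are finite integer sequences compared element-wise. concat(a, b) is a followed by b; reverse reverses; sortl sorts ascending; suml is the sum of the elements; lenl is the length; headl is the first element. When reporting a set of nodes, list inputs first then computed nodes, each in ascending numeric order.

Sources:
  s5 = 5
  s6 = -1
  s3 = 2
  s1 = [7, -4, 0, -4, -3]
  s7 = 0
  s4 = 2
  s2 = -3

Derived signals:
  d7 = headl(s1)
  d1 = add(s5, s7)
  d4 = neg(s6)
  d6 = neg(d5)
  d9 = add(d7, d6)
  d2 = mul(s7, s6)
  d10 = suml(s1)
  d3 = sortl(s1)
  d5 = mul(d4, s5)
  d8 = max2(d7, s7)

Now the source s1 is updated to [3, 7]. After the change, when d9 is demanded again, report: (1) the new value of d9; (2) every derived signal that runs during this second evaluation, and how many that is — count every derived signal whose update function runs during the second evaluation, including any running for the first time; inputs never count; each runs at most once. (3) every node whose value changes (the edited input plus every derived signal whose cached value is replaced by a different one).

Initial pass — values computed on the first demand:
  d4 = neg(-1) = 1
  d5 = mul(1, 5) = 5
  d6 = neg(5) = -5
  d7 = headl([7, -4, 0, -4, -3]) = 7
  d9 = add(7, -5) = 2

Second demand — change propagation:
  d7: re-runs because s1 [7, -4, 0, -4, -3]->[3, 7]; new result 3.
  d9: re-runs because d7 7->3; new result -2.

d9 now evaluates to -2.
Run set: d7, d9 (2 run).
Changed values: s1, d7, d9.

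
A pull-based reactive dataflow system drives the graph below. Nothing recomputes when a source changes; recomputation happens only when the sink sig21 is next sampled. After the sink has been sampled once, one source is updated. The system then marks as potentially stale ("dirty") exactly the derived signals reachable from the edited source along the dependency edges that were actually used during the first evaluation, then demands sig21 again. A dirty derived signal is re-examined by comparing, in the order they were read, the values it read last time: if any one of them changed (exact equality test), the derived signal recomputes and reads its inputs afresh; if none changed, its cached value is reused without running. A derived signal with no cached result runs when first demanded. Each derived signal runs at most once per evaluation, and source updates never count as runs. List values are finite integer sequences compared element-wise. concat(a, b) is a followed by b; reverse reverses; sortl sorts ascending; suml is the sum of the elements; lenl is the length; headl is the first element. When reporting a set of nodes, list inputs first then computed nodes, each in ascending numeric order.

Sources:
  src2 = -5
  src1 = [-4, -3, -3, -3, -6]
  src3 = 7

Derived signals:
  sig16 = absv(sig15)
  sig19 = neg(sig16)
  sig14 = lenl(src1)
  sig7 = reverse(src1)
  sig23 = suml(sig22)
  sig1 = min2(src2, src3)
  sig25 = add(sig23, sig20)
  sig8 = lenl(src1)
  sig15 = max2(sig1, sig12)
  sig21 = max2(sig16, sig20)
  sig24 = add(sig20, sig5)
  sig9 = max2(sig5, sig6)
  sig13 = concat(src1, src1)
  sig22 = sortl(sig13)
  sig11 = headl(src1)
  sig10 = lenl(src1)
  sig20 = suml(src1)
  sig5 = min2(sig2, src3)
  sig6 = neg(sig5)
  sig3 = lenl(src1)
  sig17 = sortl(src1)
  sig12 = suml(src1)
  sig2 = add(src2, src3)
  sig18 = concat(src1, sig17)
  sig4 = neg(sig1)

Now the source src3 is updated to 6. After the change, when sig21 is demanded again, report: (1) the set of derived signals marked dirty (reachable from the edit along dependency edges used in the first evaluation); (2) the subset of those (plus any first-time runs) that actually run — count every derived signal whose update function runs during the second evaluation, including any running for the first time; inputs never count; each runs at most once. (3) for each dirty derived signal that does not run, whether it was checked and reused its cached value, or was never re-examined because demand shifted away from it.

Marked dirty: sig1, sig15, sig16, sig21.
Derived signals that run: sig1 — 1 in total.
Checked but reused from cache: sig15, sig16, sig21.
Key observation: the change is absorbed at sig1 — it re-runs but produces the same value, and the output's value is unchanged.

First evaluation (everything demanded from the output):
  sig1 = min2(-5, 7) = -5
  sig12 = suml([-4, -3, -3, -3, -6]) = -19
  sig15 = max2(-5, -19) = -5
  sig16 = absv(-5) = 5
  sig20 = suml([-4, -3, -3, -3, -6]) = -19
  sig21 = max2(5, -19) = 5

Propagation after the edit:
  sig1: runs — src3 7->6; result -5 (same value as before).
  sig15: checked — values it read are unchanged (sig1 unchanged, sig12 unchanged); reused cached -5 without running.
  sig16: checked — values it read are unchanged (sig15 unchanged); reused cached 5 without running.
  sig21: checked — values it read are unchanged (sig16 unchanged, sig20 unchanged); reused cached 5 without running.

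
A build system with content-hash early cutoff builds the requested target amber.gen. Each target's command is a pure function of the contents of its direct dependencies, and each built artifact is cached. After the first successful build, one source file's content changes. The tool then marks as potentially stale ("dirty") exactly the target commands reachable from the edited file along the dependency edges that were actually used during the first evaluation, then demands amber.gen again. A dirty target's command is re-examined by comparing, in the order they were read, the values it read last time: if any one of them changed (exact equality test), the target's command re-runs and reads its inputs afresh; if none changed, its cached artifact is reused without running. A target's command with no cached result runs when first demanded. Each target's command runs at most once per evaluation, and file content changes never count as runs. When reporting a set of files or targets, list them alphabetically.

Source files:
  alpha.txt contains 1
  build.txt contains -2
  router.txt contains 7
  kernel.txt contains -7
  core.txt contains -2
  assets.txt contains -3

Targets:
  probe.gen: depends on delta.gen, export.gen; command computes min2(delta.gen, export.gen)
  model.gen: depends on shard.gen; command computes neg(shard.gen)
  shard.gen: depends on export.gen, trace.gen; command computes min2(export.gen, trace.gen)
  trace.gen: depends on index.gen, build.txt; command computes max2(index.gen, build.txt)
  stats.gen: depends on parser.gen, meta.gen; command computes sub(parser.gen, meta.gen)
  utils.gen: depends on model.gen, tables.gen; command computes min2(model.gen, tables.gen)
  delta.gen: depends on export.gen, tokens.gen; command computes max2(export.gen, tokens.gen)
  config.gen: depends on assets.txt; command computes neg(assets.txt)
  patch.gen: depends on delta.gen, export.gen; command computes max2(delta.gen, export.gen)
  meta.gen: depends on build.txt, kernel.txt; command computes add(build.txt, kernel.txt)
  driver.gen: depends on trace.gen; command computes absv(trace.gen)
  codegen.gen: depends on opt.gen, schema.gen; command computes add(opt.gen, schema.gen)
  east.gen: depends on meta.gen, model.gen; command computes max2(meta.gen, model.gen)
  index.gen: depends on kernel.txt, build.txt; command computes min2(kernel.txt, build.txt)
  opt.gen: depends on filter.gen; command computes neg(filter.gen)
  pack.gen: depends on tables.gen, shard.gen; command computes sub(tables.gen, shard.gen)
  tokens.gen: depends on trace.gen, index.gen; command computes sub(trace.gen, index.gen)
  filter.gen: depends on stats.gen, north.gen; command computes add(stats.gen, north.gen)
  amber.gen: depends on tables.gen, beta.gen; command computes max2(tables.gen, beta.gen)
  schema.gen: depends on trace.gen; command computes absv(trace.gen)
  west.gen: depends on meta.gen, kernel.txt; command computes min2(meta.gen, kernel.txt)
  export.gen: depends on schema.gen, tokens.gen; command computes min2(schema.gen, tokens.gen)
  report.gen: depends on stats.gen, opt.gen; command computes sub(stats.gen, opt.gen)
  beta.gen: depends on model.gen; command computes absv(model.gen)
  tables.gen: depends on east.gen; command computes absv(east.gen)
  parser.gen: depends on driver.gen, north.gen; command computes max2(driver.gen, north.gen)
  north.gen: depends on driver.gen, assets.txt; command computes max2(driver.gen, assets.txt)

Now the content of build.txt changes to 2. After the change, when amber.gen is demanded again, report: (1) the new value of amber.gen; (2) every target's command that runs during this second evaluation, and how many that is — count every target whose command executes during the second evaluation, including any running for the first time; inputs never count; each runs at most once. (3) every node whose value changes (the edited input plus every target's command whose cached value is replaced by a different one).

First evaluation (everything demanded from the output):
  index.gen = min2(-7, -2) = -7
  meta.gen = add(-2, -7) = -9
  trace.gen = max2(-7, -2) = -2
  schema.gen = absv(-2) = 2
  tokens.gen = sub(-2, -7) = 5
  export.gen = min2(2, 5) = 2
  shard.gen = min2(2, -2) = -2
  model.gen = neg(-2) = 2
  beta.gen = absv(2) = 2
  east.gen = max2(-9, 2) = 2
  tables.gen = absv(2) = 2
  amber.gen = max2(2, 2) = 2

Propagation after the edit:
  index.gen: runs — build.txt -2->2; result -7 (same value as before).
  meta.gen: runs — build.txt -2->2; result -5.
  trace.gen: runs — build.txt -2->2; result 2.
  schema.gen: runs — trace.gen -2->2; result 2 (same value as before).
  tokens.gen: runs — trace.gen -2->2; result 9.
  export.gen: runs — tokens.gen 5->9; result 2 (same value as before).
  shard.gen: runs — trace.gen -2->2; result 2.
  model.gen: runs — shard.gen -2->2; result -2.
  beta.gen: runs — model.gen 2->-2; result 2 (same value as before).
  east.gen: runs — meta.gen -9->-5; model.gen 2->-2; result -2.
  tables.gen: runs — east.gen 2->-2; result 2 (same value as before).
  amber.gen: checked — values it read are unchanged (tables.gen unchanged, beta.gen unchanged); reused cached 2 without running.

Key observation: the cutoff stops propagation at amber.gen — its inputs' values are unchanged, so it reuses its cache.

New value of amber.gen: 2.
Target commands that run: beta.gen, east.gen, export.gen, index.gen, meta.gen, model.gen, schema.gen, shard.gen, tables.gen, tokens.gen, trace.gen — 11 in total.
Values that change: build.txt, east.gen, meta.gen, model.gen, shard.gen, tokens.gen, trace.gen.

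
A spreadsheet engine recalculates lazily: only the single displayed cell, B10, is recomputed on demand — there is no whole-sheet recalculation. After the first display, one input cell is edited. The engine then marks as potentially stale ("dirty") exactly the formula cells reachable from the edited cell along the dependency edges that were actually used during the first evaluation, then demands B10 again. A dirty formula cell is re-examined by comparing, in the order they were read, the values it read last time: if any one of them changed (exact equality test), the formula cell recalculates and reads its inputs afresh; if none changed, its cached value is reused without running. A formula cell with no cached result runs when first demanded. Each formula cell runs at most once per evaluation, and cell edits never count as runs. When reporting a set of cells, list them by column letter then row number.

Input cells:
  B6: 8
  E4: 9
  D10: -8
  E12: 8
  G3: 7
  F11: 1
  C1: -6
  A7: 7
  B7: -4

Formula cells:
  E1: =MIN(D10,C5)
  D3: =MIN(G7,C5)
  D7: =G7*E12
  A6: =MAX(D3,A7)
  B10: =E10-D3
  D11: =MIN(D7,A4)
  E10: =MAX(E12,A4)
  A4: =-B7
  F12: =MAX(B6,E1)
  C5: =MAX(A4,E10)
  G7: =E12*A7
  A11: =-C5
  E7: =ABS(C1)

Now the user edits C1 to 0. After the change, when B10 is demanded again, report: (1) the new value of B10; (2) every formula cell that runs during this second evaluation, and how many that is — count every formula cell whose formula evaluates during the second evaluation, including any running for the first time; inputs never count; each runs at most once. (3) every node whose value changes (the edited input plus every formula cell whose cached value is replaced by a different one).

New value of B10: 0.
Formula cells that run: none — 0 in total.
Values that change: C1.
Key observation: C1 is never demanded by the output, so the edit triggers no recomputation at all.

First evaluation (everything demanded from the output):
  A4 = -(-4) = 4
  E10 = MAX(8, 4) = 8
  C5 = MAX(4, 8) = 8
  G7 = 8 * 7 = 56
  D3 = MIN(56, 8) = 8
  B10 = 8 - 8 = 0

Propagation after the edit:
  C1 feeds no computation that the output demands — nothing is marked dirty and nothing runs.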